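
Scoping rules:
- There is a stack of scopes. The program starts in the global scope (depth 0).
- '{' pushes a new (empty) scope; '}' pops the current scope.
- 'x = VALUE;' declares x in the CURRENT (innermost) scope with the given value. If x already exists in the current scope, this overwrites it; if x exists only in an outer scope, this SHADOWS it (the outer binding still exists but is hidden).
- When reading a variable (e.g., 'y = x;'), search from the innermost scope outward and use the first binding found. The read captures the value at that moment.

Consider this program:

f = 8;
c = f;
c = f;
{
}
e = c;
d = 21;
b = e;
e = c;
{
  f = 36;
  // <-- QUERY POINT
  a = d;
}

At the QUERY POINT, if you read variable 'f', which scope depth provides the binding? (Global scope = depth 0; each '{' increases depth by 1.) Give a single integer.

Step 1: declare f=8 at depth 0
Step 2: declare c=(read f)=8 at depth 0
Step 3: declare c=(read f)=8 at depth 0
Step 4: enter scope (depth=1)
Step 5: exit scope (depth=0)
Step 6: declare e=(read c)=8 at depth 0
Step 7: declare d=21 at depth 0
Step 8: declare b=(read e)=8 at depth 0
Step 9: declare e=(read c)=8 at depth 0
Step 10: enter scope (depth=1)
Step 11: declare f=36 at depth 1
Visible at query point: b=8 c=8 d=21 e=8 f=36

Answer: 1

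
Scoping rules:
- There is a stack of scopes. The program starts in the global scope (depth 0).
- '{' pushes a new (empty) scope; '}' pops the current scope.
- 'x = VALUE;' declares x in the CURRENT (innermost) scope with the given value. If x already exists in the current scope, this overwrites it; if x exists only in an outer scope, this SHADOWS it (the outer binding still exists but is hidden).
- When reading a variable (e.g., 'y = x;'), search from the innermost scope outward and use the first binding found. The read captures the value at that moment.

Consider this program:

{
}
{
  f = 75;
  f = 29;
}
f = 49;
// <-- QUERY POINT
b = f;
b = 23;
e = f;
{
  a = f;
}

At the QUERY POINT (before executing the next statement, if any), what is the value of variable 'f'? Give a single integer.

Step 1: enter scope (depth=1)
Step 2: exit scope (depth=0)
Step 3: enter scope (depth=1)
Step 4: declare f=75 at depth 1
Step 5: declare f=29 at depth 1
Step 6: exit scope (depth=0)
Step 7: declare f=49 at depth 0
Visible at query point: f=49

Answer: 49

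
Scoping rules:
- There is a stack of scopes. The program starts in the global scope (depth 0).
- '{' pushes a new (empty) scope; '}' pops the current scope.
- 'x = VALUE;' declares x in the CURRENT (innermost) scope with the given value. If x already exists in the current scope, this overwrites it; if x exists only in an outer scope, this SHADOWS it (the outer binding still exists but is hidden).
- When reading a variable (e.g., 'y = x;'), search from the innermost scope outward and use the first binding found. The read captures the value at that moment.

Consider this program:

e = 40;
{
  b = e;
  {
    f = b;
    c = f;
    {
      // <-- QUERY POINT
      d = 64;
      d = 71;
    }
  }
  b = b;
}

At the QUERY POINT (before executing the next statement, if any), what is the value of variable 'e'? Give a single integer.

Step 1: declare e=40 at depth 0
Step 2: enter scope (depth=1)
Step 3: declare b=(read e)=40 at depth 1
Step 4: enter scope (depth=2)
Step 5: declare f=(read b)=40 at depth 2
Step 6: declare c=(read f)=40 at depth 2
Step 7: enter scope (depth=3)
Visible at query point: b=40 c=40 e=40 f=40

Answer: 40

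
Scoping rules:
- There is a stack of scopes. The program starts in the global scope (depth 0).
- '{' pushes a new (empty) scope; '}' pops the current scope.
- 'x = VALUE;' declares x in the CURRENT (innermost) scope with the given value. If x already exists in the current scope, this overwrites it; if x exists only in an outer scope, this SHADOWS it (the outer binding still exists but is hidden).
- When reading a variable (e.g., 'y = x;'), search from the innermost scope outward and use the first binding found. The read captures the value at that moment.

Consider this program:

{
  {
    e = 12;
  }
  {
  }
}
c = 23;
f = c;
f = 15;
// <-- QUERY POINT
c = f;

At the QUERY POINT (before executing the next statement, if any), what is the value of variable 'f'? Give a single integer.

Answer: 15

Derivation:
Step 1: enter scope (depth=1)
Step 2: enter scope (depth=2)
Step 3: declare e=12 at depth 2
Step 4: exit scope (depth=1)
Step 5: enter scope (depth=2)
Step 6: exit scope (depth=1)
Step 7: exit scope (depth=0)
Step 8: declare c=23 at depth 0
Step 9: declare f=(read c)=23 at depth 0
Step 10: declare f=15 at depth 0
Visible at query point: c=23 f=15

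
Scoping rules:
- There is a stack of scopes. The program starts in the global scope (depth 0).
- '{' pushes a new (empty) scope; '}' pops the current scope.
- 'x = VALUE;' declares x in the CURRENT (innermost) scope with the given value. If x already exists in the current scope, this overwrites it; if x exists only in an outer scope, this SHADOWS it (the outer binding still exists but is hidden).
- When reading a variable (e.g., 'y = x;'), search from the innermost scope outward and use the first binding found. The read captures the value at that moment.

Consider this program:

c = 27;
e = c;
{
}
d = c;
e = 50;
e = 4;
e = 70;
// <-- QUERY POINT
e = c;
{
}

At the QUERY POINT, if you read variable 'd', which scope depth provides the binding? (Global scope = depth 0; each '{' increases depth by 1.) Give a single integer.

Step 1: declare c=27 at depth 0
Step 2: declare e=(read c)=27 at depth 0
Step 3: enter scope (depth=1)
Step 4: exit scope (depth=0)
Step 5: declare d=(read c)=27 at depth 0
Step 6: declare e=50 at depth 0
Step 7: declare e=4 at depth 0
Step 8: declare e=70 at depth 0
Visible at query point: c=27 d=27 e=70

Answer: 0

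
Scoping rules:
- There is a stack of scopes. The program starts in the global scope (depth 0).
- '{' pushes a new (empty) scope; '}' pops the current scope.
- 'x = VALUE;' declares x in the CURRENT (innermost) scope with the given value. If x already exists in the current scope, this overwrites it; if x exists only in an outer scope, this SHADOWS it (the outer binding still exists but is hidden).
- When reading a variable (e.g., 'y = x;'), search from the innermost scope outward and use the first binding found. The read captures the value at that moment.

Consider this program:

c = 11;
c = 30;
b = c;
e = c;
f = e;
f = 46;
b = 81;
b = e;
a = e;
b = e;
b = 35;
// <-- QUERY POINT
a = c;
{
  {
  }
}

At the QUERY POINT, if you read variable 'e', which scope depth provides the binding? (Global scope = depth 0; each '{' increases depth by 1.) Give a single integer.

Answer: 0

Derivation:
Step 1: declare c=11 at depth 0
Step 2: declare c=30 at depth 0
Step 3: declare b=(read c)=30 at depth 0
Step 4: declare e=(read c)=30 at depth 0
Step 5: declare f=(read e)=30 at depth 0
Step 6: declare f=46 at depth 0
Step 7: declare b=81 at depth 0
Step 8: declare b=(read e)=30 at depth 0
Step 9: declare a=(read e)=30 at depth 0
Step 10: declare b=(read e)=30 at depth 0
Step 11: declare b=35 at depth 0
Visible at query point: a=30 b=35 c=30 e=30 f=46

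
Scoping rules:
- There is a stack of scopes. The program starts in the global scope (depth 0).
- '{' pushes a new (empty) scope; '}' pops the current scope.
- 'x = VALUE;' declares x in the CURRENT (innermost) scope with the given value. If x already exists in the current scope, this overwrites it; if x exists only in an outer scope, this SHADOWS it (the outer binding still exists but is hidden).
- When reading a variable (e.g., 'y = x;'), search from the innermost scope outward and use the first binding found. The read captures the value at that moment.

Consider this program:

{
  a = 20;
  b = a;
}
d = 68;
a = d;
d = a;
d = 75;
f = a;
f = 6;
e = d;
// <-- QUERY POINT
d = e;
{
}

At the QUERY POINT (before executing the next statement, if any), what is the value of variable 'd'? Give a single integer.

Answer: 75

Derivation:
Step 1: enter scope (depth=1)
Step 2: declare a=20 at depth 1
Step 3: declare b=(read a)=20 at depth 1
Step 4: exit scope (depth=0)
Step 5: declare d=68 at depth 0
Step 6: declare a=(read d)=68 at depth 0
Step 7: declare d=(read a)=68 at depth 0
Step 8: declare d=75 at depth 0
Step 9: declare f=(read a)=68 at depth 0
Step 10: declare f=6 at depth 0
Step 11: declare e=(read d)=75 at depth 0
Visible at query point: a=68 d=75 e=75 f=6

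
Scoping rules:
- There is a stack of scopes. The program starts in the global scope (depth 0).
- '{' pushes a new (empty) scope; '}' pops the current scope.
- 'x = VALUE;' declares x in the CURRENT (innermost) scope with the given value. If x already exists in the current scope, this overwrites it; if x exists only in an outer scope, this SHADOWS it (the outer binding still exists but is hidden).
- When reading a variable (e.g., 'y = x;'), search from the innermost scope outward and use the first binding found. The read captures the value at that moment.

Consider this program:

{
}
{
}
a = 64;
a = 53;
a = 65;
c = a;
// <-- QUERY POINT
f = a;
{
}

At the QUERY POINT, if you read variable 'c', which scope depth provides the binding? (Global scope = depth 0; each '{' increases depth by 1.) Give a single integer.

Step 1: enter scope (depth=1)
Step 2: exit scope (depth=0)
Step 3: enter scope (depth=1)
Step 4: exit scope (depth=0)
Step 5: declare a=64 at depth 0
Step 6: declare a=53 at depth 0
Step 7: declare a=65 at depth 0
Step 8: declare c=(read a)=65 at depth 0
Visible at query point: a=65 c=65

Answer: 0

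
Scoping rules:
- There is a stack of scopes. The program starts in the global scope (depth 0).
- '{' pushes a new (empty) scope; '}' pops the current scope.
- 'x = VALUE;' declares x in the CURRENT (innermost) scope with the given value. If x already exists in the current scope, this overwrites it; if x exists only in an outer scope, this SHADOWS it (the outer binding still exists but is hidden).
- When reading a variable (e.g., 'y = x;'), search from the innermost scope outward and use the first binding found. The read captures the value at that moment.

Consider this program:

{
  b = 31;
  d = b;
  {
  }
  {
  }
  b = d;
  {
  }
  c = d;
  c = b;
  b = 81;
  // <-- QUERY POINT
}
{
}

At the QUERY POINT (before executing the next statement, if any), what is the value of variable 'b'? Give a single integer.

Step 1: enter scope (depth=1)
Step 2: declare b=31 at depth 1
Step 3: declare d=(read b)=31 at depth 1
Step 4: enter scope (depth=2)
Step 5: exit scope (depth=1)
Step 6: enter scope (depth=2)
Step 7: exit scope (depth=1)
Step 8: declare b=(read d)=31 at depth 1
Step 9: enter scope (depth=2)
Step 10: exit scope (depth=1)
Step 11: declare c=(read d)=31 at depth 1
Step 12: declare c=(read b)=31 at depth 1
Step 13: declare b=81 at depth 1
Visible at query point: b=81 c=31 d=31

Answer: 81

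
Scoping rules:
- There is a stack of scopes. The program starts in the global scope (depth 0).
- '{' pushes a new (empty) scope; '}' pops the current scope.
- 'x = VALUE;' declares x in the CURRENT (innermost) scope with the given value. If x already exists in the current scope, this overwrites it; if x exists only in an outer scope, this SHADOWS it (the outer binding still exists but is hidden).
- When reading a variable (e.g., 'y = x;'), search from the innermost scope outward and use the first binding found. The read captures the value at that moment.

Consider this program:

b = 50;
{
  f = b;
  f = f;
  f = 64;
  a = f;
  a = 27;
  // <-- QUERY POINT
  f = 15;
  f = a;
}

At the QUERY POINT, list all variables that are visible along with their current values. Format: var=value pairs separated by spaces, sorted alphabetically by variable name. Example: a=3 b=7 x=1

Step 1: declare b=50 at depth 0
Step 2: enter scope (depth=1)
Step 3: declare f=(read b)=50 at depth 1
Step 4: declare f=(read f)=50 at depth 1
Step 5: declare f=64 at depth 1
Step 6: declare a=(read f)=64 at depth 1
Step 7: declare a=27 at depth 1
Visible at query point: a=27 b=50 f=64

Answer: a=27 b=50 f=64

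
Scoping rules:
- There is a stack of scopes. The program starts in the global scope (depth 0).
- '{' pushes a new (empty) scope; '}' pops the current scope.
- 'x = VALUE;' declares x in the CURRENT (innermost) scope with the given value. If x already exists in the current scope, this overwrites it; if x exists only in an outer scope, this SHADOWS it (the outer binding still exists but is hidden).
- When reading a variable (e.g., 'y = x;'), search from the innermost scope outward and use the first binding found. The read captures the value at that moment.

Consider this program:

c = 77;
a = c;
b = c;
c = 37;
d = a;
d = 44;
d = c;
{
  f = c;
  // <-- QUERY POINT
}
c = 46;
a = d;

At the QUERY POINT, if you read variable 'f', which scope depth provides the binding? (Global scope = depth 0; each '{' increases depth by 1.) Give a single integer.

Answer: 1

Derivation:
Step 1: declare c=77 at depth 0
Step 2: declare a=(read c)=77 at depth 0
Step 3: declare b=(read c)=77 at depth 0
Step 4: declare c=37 at depth 0
Step 5: declare d=(read a)=77 at depth 0
Step 6: declare d=44 at depth 0
Step 7: declare d=(read c)=37 at depth 0
Step 8: enter scope (depth=1)
Step 9: declare f=(read c)=37 at depth 1
Visible at query point: a=77 b=77 c=37 d=37 f=37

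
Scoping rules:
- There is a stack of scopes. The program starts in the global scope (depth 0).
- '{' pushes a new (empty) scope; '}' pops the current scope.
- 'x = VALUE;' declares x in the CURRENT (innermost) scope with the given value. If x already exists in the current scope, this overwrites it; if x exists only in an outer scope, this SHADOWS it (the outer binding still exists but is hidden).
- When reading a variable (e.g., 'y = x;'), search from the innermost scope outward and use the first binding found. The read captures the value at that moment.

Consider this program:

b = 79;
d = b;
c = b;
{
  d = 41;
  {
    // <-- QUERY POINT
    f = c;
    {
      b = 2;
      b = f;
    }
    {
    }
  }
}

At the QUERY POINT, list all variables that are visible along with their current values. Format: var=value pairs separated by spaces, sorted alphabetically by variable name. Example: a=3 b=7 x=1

Answer: b=79 c=79 d=41

Derivation:
Step 1: declare b=79 at depth 0
Step 2: declare d=(read b)=79 at depth 0
Step 3: declare c=(read b)=79 at depth 0
Step 4: enter scope (depth=1)
Step 5: declare d=41 at depth 1
Step 6: enter scope (depth=2)
Visible at query point: b=79 c=79 d=41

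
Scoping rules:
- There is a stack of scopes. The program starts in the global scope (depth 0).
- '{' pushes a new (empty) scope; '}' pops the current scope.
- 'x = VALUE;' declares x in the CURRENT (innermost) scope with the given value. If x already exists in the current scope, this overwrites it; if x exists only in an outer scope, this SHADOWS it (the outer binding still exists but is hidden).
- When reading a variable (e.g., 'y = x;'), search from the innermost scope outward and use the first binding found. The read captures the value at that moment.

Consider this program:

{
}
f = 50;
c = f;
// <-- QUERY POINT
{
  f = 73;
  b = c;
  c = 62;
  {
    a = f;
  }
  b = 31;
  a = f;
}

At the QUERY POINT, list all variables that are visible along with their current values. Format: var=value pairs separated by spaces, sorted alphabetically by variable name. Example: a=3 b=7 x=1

Step 1: enter scope (depth=1)
Step 2: exit scope (depth=0)
Step 3: declare f=50 at depth 0
Step 4: declare c=(read f)=50 at depth 0
Visible at query point: c=50 f=50

Answer: c=50 f=50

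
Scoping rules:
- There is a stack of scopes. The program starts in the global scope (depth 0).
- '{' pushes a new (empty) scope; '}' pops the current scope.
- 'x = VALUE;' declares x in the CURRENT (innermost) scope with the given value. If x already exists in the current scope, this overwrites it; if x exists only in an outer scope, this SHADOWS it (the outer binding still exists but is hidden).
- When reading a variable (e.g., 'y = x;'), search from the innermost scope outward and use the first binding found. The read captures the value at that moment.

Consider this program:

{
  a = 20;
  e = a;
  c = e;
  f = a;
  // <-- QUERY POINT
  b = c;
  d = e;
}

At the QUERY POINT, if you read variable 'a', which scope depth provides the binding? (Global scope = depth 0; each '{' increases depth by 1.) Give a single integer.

Answer: 1

Derivation:
Step 1: enter scope (depth=1)
Step 2: declare a=20 at depth 1
Step 3: declare e=(read a)=20 at depth 1
Step 4: declare c=(read e)=20 at depth 1
Step 5: declare f=(read a)=20 at depth 1
Visible at query point: a=20 c=20 e=20 f=20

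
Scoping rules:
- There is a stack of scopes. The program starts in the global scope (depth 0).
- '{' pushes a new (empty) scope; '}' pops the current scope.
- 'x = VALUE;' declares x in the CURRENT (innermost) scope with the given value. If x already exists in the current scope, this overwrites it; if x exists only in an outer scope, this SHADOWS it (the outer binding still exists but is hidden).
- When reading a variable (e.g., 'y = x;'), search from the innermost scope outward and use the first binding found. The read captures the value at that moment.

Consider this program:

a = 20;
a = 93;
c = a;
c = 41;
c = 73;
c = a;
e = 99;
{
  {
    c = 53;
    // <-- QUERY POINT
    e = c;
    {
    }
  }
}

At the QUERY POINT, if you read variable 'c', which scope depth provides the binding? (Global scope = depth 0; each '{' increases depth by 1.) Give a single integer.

Step 1: declare a=20 at depth 0
Step 2: declare a=93 at depth 0
Step 3: declare c=(read a)=93 at depth 0
Step 4: declare c=41 at depth 0
Step 5: declare c=73 at depth 0
Step 6: declare c=(read a)=93 at depth 0
Step 7: declare e=99 at depth 0
Step 8: enter scope (depth=1)
Step 9: enter scope (depth=2)
Step 10: declare c=53 at depth 2
Visible at query point: a=93 c=53 e=99

Answer: 2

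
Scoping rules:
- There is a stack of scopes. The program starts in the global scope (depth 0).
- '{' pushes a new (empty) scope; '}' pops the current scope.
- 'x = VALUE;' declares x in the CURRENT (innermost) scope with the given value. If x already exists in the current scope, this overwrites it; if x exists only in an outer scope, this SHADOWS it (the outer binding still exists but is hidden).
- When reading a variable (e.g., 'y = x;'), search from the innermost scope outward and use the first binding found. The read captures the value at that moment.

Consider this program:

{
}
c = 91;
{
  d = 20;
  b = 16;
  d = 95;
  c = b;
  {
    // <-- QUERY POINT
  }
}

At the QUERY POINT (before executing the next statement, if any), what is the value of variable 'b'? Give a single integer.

Step 1: enter scope (depth=1)
Step 2: exit scope (depth=0)
Step 3: declare c=91 at depth 0
Step 4: enter scope (depth=1)
Step 5: declare d=20 at depth 1
Step 6: declare b=16 at depth 1
Step 7: declare d=95 at depth 1
Step 8: declare c=(read b)=16 at depth 1
Step 9: enter scope (depth=2)
Visible at query point: b=16 c=16 d=95

Answer: 16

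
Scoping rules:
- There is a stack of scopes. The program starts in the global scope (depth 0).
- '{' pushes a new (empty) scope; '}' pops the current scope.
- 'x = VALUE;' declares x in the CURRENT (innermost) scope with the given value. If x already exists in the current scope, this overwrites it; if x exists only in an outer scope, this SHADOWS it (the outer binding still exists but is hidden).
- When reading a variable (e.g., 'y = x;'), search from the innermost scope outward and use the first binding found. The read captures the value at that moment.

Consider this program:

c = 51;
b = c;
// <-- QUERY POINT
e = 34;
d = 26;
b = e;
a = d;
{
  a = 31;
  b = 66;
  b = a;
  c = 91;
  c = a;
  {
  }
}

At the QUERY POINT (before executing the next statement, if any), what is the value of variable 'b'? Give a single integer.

Step 1: declare c=51 at depth 0
Step 2: declare b=(read c)=51 at depth 0
Visible at query point: b=51 c=51

Answer: 51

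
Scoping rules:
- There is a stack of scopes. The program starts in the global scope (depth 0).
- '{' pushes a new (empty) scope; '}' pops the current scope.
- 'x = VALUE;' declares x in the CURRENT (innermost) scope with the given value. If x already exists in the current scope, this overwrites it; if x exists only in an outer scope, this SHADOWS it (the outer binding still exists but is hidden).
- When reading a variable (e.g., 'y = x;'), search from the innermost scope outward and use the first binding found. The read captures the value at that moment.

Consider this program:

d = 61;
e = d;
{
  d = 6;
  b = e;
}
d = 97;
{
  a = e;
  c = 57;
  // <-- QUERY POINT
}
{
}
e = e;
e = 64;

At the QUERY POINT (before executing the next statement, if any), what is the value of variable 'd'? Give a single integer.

Answer: 97

Derivation:
Step 1: declare d=61 at depth 0
Step 2: declare e=(read d)=61 at depth 0
Step 3: enter scope (depth=1)
Step 4: declare d=6 at depth 1
Step 5: declare b=(read e)=61 at depth 1
Step 6: exit scope (depth=0)
Step 7: declare d=97 at depth 0
Step 8: enter scope (depth=1)
Step 9: declare a=(read e)=61 at depth 1
Step 10: declare c=57 at depth 1
Visible at query point: a=61 c=57 d=97 e=61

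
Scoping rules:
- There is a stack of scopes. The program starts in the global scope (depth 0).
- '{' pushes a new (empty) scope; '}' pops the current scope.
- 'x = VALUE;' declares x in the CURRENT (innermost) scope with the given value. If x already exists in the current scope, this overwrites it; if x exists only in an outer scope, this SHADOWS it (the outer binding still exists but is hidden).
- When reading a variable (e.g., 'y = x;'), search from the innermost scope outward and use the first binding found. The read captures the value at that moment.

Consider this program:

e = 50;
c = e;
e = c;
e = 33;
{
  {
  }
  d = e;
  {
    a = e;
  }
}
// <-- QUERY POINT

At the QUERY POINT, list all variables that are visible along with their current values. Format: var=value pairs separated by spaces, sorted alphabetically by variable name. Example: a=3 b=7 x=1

Step 1: declare e=50 at depth 0
Step 2: declare c=(read e)=50 at depth 0
Step 3: declare e=(read c)=50 at depth 0
Step 4: declare e=33 at depth 0
Step 5: enter scope (depth=1)
Step 6: enter scope (depth=2)
Step 7: exit scope (depth=1)
Step 8: declare d=(read e)=33 at depth 1
Step 9: enter scope (depth=2)
Step 10: declare a=(read e)=33 at depth 2
Step 11: exit scope (depth=1)
Step 12: exit scope (depth=0)
Visible at query point: c=50 e=33

Answer: c=50 e=33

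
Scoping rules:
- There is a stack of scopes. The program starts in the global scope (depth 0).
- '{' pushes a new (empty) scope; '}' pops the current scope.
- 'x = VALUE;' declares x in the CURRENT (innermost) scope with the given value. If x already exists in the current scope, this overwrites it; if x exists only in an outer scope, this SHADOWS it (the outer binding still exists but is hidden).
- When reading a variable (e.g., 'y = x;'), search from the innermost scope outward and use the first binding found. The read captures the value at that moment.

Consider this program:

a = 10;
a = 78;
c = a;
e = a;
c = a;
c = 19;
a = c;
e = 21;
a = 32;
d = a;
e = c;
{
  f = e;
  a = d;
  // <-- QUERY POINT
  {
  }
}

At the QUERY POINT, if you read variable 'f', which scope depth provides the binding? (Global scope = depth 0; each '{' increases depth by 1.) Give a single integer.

Answer: 1

Derivation:
Step 1: declare a=10 at depth 0
Step 2: declare a=78 at depth 0
Step 3: declare c=(read a)=78 at depth 0
Step 4: declare e=(read a)=78 at depth 0
Step 5: declare c=(read a)=78 at depth 0
Step 6: declare c=19 at depth 0
Step 7: declare a=(read c)=19 at depth 0
Step 8: declare e=21 at depth 0
Step 9: declare a=32 at depth 0
Step 10: declare d=(read a)=32 at depth 0
Step 11: declare e=(read c)=19 at depth 0
Step 12: enter scope (depth=1)
Step 13: declare f=(read e)=19 at depth 1
Step 14: declare a=(read d)=32 at depth 1
Visible at query point: a=32 c=19 d=32 e=19 f=19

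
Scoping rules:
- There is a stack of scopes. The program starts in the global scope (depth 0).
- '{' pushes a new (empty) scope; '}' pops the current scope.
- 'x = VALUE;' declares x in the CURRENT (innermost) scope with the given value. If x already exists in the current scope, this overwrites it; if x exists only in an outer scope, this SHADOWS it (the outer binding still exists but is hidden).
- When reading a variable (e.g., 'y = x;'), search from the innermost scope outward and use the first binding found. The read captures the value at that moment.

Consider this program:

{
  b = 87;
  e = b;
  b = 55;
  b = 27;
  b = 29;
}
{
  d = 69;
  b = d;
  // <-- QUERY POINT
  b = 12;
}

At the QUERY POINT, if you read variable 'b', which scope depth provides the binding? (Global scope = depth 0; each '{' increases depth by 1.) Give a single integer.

Step 1: enter scope (depth=1)
Step 2: declare b=87 at depth 1
Step 3: declare e=(read b)=87 at depth 1
Step 4: declare b=55 at depth 1
Step 5: declare b=27 at depth 1
Step 6: declare b=29 at depth 1
Step 7: exit scope (depth=0)
Step 8: enter scope (depth=1)
Step 9: declare d=69 at depth 1
Step 10: declare b=(read d)=69 at depth 1
Visible at query point: b=69 d=69

Answer: 1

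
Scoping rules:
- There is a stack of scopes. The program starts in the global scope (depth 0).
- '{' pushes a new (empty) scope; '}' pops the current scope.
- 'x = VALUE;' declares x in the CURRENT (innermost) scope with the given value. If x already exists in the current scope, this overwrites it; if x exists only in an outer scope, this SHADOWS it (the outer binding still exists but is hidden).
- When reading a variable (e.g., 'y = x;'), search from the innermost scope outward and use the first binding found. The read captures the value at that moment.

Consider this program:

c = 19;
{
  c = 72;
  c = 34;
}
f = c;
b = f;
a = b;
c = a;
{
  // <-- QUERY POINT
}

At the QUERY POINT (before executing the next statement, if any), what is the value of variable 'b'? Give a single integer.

Answer: 19

Derivation:
Step 1: declare c=19 at depth 0
Step 2: enter scope (depth=1)
Step 3: declare c=72 at depth 1
Step 4: declare c=34 at depth 1
Step 5: exit scope (depth=0)
Step 6: declare f=(read c)=19 at depth 0
Step 7: declare b=(read f)=19 at depth 0
Step 8: declare a=(read b)=19 at depth 0
Step 9: declare c=(read a)=19 at depth 0
Step 10: enter scope (depth=1)
Visible at query point: a=19 b=19 c=19 f=19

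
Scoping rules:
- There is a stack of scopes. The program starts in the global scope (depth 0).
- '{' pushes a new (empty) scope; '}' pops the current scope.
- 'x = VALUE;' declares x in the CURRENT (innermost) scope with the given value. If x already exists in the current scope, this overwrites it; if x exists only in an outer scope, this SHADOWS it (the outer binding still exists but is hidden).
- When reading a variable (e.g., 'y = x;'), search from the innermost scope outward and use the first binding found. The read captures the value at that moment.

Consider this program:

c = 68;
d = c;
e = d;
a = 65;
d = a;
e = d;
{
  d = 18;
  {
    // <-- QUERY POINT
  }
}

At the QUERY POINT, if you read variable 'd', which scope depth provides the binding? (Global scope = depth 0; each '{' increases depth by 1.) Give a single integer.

Answer: 1

Derivation:
Step 1: declare c=68 at depth 0
Step 2: declare d=(read c)=68 at depth 0
Step 3: declare e=(read d)=68 at depth 0
Step 4: declare a=65 at depth 0
Step 5: declare d=(read a)=65 at depth 0
Step 6: declare e=(read d)=65 at depth 0
Step 7: enter scope (depth=1)
Step 8: declare d=18 at depth 1
Step 9: enter scope (depth=2)
Visible at query point: a=65 c=68 d=18 e=65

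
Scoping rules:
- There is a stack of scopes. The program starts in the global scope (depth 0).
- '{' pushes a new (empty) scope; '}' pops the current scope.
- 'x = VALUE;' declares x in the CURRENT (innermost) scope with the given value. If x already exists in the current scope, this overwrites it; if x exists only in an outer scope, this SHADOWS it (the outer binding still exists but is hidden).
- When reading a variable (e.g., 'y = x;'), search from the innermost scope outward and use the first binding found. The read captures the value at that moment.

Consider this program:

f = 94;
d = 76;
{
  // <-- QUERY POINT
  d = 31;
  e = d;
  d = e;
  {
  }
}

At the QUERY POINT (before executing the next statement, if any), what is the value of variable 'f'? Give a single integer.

Answer: 94

Derivation:
Step 1: declare f=94 at depth 0
Step 2: declare d=76 at depth 0
Step 3: enter scope (depth=1)
Visible at query point: d=76 f=94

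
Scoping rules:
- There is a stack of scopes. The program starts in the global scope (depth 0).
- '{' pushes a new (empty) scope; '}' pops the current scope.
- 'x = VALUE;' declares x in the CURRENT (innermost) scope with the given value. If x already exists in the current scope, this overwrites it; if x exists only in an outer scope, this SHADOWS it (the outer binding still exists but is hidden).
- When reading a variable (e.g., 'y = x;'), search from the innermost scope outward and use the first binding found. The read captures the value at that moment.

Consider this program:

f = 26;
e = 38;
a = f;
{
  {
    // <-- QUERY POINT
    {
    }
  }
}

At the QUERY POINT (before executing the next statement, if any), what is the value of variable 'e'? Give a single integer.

Answer: 38

Derivation:
Step 1: declare f=26 at depth 0
Step 2: declare e=38 at depth 0
Step 3: declare a=(read f)=26 at depth 0
Step 4: enter scope (depth=1)
Step 5: enter scope (depth=2)
Visible at query point: a=26 e=38 f=26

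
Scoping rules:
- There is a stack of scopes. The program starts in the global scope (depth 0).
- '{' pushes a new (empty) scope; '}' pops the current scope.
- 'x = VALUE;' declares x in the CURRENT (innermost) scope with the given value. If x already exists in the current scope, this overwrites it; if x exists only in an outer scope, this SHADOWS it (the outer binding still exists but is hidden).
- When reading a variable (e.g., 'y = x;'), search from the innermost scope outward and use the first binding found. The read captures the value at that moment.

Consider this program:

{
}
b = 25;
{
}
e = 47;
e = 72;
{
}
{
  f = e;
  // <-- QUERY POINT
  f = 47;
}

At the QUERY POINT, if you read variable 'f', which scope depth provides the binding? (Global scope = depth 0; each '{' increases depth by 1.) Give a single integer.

Step 1: enter scope (depth=1)
Step 2: exit scope (depth=0)
Step 3: declare b=25 at depth 0
Step 4: enter scope (depth=1)
Step 5: exit scope (depth=0)
Step 6: declare e=47 at depth 0
Step 7: declare e=72 at depth 0
Step 8: enter scope (depth=1)
Step 9: exit scope (depth=0)
Step 10: enter scope (depth=1)
Step 11: declare f=(read e)=72 at depth 1
Visible at query point: b=25 e=72 f=72

Answer: 1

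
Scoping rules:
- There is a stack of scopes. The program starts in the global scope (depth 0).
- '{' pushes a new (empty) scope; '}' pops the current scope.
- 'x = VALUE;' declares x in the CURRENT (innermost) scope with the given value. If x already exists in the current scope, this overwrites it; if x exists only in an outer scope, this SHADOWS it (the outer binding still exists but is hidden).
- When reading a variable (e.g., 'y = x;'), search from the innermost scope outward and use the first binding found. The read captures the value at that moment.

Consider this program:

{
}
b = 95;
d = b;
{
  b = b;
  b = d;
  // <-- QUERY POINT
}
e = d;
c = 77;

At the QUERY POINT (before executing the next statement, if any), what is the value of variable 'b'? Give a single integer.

Step 1: enter scope (depth=1)
Step 2: exit scope (depth=0)
Step 3: declare b=95 at depth 0
Step 4: declare d=(read b)=95 at depth 0
Step 5: enter scope (depth=1)
Step 6: declare b=(read b)=95 at depth 1
Step 7: declare b=(read d)=95 at depth 1
Visible at query point: b=95 d=95

Answer: 95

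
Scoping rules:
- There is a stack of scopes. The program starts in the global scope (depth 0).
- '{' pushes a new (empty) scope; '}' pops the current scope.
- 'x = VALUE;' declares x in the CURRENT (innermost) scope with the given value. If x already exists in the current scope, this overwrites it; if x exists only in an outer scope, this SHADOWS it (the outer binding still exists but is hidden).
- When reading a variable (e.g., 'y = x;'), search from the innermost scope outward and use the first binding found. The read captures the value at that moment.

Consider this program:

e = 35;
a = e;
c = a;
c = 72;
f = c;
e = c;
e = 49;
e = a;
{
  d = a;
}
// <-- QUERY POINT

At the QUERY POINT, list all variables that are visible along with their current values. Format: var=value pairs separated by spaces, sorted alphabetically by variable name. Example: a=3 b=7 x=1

Answer: a=35 c=72 e=35 f=72

Derivation:
Step 1: declare e=35 at depth 0
Step 2: declare a=(read e)=35 at depth 0
Step 3: declare c=(read a)=35 at depth 0
Step 4: declare c=72 at depth 0
Step 5: declare f=(read c)=72 at depth 0
Step 6: declare e=(read c)=72 at depth 0
Step 7: declare e=49 at depth 0
Step 8: declare e=(read a)=35 at depth 0
Step 9: enter scope (depth=1)
Step 10: declare d=(read a)=35 at depth 1
Step 11: exit scope (depth=0)
Visible at query point: a=35 c=72 e=35 f=72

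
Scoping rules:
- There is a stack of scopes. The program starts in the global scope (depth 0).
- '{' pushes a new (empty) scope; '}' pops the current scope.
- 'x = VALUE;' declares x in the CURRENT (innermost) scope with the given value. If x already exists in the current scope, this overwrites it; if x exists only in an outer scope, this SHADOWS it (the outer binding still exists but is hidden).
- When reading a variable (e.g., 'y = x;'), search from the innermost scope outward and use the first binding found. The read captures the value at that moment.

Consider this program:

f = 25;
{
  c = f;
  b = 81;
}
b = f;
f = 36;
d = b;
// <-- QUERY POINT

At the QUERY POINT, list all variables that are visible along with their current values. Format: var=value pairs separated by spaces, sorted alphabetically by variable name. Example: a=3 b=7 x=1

Answer: b=25 d=25 f=36

Derivation:
Step 1: declare f=25 at depth 0
Step 2: enter scope (depth=1)
Step 3: declare c=(read f)=25 at depth 1
Step 4: declare b=81 at depth 1
Step 5: exit scope (depth=0)
Step 6: declare b=(read f)=25 at depth 0
Step 7: declare f=36 at depth 0
Step 8: declare d=(read b)=25 at depth 0
Visible at query point: b=25 d=25 f=36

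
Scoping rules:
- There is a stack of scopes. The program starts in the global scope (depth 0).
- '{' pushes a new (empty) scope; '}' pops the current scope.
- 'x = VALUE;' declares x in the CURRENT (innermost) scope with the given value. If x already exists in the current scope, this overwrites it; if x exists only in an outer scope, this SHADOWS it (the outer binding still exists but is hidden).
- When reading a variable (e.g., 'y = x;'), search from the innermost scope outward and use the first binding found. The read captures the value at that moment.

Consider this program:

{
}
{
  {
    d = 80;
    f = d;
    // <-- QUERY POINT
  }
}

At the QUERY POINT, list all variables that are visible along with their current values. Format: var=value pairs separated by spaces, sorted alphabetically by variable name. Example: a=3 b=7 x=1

Answer: d=80 f=80

Derivation:
Step 1: enter scope (depth=1)
Step 2: exit scope (depth=0)
Step 3: enter scope (depth=1)
Step 4: enter scope (depth=2)
Step 5: declare d=80 at depth 2
Step 6: declare f=(read d)=80 at depth 2
Visible at query point: d=80 f=80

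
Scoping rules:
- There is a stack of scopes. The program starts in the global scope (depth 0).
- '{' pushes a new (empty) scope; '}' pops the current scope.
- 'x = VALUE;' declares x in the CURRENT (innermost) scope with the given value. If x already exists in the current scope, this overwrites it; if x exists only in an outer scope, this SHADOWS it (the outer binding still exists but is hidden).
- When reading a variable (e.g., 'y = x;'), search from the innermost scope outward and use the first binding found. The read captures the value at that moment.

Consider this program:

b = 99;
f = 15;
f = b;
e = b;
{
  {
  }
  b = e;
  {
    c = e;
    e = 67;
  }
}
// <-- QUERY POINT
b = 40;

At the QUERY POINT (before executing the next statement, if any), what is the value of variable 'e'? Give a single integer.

Step 1: declare b=99 at depth 0
Step 2: declare f=15 at depth 0
Step 3: declare f=(read b)=99 at depth 0
Step 4: declare e=(read b)=99 at depth 0
Step 5: enter scope (depth=1)
Step 6: enter scope (depth=2)
Step 7: exit scope (depth=1)
Step 8: declare b=(read e)=99 at depth 1
Step 9: enter scope (depth=2)
Step 10: declare c=(read e)=99 at depth 2
Step 11: declare e=67 at depth 2
Step 12: exit scope (depth=1)
Step 13: exit scope (depth=0)
Visible at query point: b=99 e=99 f=99

Answer: 99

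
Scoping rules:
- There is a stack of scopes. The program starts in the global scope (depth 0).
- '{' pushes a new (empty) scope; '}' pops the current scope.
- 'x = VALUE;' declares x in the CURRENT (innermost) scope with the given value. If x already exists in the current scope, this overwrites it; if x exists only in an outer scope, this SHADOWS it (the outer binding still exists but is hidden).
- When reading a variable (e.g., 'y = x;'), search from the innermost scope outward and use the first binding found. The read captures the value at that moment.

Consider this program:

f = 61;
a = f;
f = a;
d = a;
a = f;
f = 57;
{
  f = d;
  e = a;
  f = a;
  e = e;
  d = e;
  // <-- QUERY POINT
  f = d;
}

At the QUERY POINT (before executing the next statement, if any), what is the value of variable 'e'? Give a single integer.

Answer: 61

Derivation:
Step 1: declare f=61 at depth 0
Step 2: declare a=(read f)=61 at depth 0
Step 3: declare f=(read a)=61 at depth 0
Step 4: declare d=(read a)=61 at depth 0
Step 5: declare a=(read f)=61 at depth 0
Step 6: declare f=57 at depth 0
Step 7: enter scope (depth=1)
Step 8: declare f=(read d)=61 at depth 1
Step 9: declare e=(read a)=61 at depth 1
Step 10: declare f=(read a)=61 at depth 1
Step 11: declare e=(read e)=61 at depth 1
Step 12: declare d=(read e)=61 at depth 1
Visible at query point: a=61 d=61 e=61 f=61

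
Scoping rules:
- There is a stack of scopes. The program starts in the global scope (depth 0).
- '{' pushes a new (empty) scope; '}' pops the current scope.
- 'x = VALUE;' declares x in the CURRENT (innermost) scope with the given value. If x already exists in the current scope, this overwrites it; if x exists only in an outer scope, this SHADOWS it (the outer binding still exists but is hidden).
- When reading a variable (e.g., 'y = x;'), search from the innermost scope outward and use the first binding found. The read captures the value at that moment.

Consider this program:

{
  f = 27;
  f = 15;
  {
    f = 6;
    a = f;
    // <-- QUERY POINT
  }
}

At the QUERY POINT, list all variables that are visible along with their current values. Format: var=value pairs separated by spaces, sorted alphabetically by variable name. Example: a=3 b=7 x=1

Answer: a=6 f=6

Derivation:
Step 1: enter scope (depth=1)
Step 2: declare f=27 at depth 1
Step 3: declare f=15 at depth 1
Step 4: enter scope (depth=2)
Step 5: declare f=6 at depth 2
Step 6: declare a=(read f)=6 at depth 2
Visible at query point: a=6 f=6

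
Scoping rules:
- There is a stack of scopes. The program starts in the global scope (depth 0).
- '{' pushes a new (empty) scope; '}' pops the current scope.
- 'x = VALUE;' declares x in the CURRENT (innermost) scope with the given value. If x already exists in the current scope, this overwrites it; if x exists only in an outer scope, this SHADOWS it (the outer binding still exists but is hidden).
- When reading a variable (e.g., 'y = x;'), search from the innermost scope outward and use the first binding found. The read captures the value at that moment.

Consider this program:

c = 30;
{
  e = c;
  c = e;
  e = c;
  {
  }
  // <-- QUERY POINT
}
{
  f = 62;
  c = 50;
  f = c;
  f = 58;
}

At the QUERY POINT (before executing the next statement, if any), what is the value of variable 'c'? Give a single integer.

Step 1: declare c=30 at depth 0
Step 2: enter scope (depth=1)
Step 3: declare e=(read c)=30 at depth 1
Step 4: declare c=(read e)=30 at depth 1
Step 5: declare e=(read c)=30 at depth 1
Step 6: enter scope (depth=2)
Step 7: exit scope (depth=1)
Visible at query point: c=30 e=30

Answer: 30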